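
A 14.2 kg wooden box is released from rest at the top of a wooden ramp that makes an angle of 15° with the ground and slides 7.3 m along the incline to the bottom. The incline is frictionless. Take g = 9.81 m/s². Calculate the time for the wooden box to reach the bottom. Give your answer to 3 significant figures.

2.40 s

The weight component along the incline is mg sin 15° = 36.054 N and the normal force is N = mg cos 15° = 134.555 N.
With no friction, a = g sin 15° = 2.5390 m/s².
Starting from rest, L = ½at², so t = √(2L/a) = √(2 × 7.3 / 2.5390) = 2.3980 s.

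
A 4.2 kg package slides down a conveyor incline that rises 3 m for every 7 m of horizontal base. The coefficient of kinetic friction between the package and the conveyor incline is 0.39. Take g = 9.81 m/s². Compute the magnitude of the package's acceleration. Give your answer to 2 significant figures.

Resolving the weight along the incline: the component pulling the package down the slope is mg sin 23.20° = 4.2 × 9.81 × 0.3939 = 16.229 N, and the normal force is N = mg cos 23.20° = 4.2 × 9.81 × 0.9191 = 37.869 N.
Kinetic friction acts up the slope with magnitude f = μN = 0.39 × 37.869 = 14.769 N.
Net force along the incline is 16.229 − 14.769 = 1.460 N, so a = 1.460 / 4.2 = 0.3476 m/s².

0.35 m/s²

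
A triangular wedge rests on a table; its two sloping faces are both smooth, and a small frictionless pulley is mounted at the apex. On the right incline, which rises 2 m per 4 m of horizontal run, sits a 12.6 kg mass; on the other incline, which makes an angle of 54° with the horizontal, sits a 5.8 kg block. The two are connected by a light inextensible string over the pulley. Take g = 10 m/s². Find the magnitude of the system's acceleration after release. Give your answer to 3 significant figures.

0.512 m/s²

Resolve each weight along its own incline: the 12.6 kg mass has component 12.6 × 10 × sin 26.57° = 56.349 N down its slope, and the 5.8 kg mass has 5.8 × 10 × sin 54° = 46.923 N down its slope.
The 12.6 kg side's 56.349 N exceeds the other side's 46.923 N, so that mass slides down and the 5.8 kg mass slides up. Taking that direction as positive, Newton's second law for the whole system gives 56.349 − 46.923 = (12.6 + 5.8) a, so a = 9.426 / 18.4 = 0.5123 m/s².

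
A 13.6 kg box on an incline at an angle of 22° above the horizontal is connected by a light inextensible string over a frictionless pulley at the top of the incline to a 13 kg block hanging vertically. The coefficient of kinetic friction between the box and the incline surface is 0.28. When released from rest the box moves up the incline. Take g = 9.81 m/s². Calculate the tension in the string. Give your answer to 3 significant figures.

107 N

For the box on the incline: the weight component along the slope is m₁g sin 22° = 13.6 × 9.81 × 0.3746 = 49.978 N and the normal force is N = m₁g cos 22° = 123.701 N.
Kinetic friction opposes the box's motion up the incline: f = μN = 0.28 × 123.701 = 34.636 N acting down the slope.
Newton's second law for the box (up-slope positive): T − 49.978 − 34.636 = 13.6 a. For the hanging block (downward positive): 13 × 9.81 − T = 13 a.
Adding the two equations eliminates T: 42.916 = 26.6 a, so a = 1.6134 m/s².
Then from the hanging block's equation, T = 13 × (9.81 − 1.6134) = 106.556 N.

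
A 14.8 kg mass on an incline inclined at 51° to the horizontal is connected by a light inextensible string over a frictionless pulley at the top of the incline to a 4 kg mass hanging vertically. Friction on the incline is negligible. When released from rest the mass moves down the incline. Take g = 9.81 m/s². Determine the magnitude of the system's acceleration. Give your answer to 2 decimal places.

For the mass on the incline: the weight component along the slope is m₁g sin 51° = 14.8 × 9.81 × 0.7771 = 112.826 N and the normal force is N = m₁g cos 51° = 91.370 N.
Newton's second law for the mass (down-slope positive): 112.826 − T = 14.8 a. For the hanging mass (upward positive): T − 4 × 9.81 = 4 a.
Adding the two equations eliminates T: 73.586 = 18.8 a, so a = 3.9141 m/s².

3.91 m/s²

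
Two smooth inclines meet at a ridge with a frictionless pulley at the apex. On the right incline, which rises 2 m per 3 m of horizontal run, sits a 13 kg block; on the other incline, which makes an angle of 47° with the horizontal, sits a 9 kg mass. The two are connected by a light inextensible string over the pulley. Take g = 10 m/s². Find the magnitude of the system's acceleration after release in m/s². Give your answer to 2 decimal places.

0.29 m/s²

Resolve each weight along its own incline: the 13 kg mass has component 13 × 10 × sin 33.69° = 72.111 N down its slope, and the 9 kg mass has 9 × 10 × sin 47° = 65.822 N down its slope.
The 13 kg side's 72.111 N exceeds the other side's 65.822 N, so that mass slides down and the 9 kg mass slides up. Taking that direction as positive, Newton's second law for the whole system gives 72.111 − 65.822 = (13 + 9) a, so a = 6.289 / 22 = 0.2859 m/s².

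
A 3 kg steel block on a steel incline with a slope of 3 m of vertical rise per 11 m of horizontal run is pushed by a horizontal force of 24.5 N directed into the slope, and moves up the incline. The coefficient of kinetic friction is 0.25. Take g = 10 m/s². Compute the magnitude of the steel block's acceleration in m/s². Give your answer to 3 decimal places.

2.299 m/s²

The horizontal push has components F cos 15.26° = 24.5 × 0.9648 = 23.638 N up the incline and F sin 15.26° = 24.5 × 0.2631 = 6.446 N pressing into the surface.
The normal force is therefore N = mg cos 15.26° + F sin 15.26° = 28.944 + 6.446 = 35.390 N, and kinetic friction down the slope is μN = 0.25 × 35.390 = 8.848 N.
Along the incline: F cos 15.26° − mg sin 15.26° − μN = ma, so 23.638 − 7.893 − 8.848 = 3 a, giving a = 2.2990 m/s².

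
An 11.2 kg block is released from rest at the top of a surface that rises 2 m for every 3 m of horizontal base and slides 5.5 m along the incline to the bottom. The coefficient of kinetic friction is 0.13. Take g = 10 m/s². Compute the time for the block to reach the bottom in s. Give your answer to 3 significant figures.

The weight component along the incline is mg sin 33.69° = 62.126 N and the normal force is N = mg cos 33.69° = 93.190 N.
Friction up the slope is f = μN = 0.13 × 93.190 = 12.115 N, so the net downslope force is 62.126 − 12.115 = 50.011 N and a = 50.011 / 11.2 = 4.4653 m/s².
Starting from rest, L = ½at², so t = √(2L/a) = √(2 × 5.5 / 4.4653) = 1.5695 s.

1.57 s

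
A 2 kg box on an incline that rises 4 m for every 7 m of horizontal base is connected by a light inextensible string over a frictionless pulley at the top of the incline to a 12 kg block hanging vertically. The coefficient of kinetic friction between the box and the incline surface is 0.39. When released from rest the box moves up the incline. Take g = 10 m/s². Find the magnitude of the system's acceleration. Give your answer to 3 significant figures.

7.38 m/s²

For the box on the incline: the weight component along the slope is m₁g sin 29.74° = 2 × 10 × 0.4961 = 9.922 N and the normal force is N = m₁g cos 29.74° = 17.365 N.
Kinetic friction opposes the box's motion up the incline: f = μN = 0.39 × 17.365 = 6.772 N acting down the slope.
Newton's second law for the box (up-slope positive): T − 9.922 − 6.772 = 2 a. For the hanging block (downward positive): 12 × 10 − T = 12 a.
Adding the two equations eliminates T: 103.306 = 14 a, so a = 7.3790 m/s².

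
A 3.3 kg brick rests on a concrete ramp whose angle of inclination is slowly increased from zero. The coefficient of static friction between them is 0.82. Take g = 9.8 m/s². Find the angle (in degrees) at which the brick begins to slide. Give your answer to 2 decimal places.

39.35°

At the threshold of sliding, static friction is at its maximum μ_s N and exactly balances the weight component along the incline: mg sin θ = μ_s mg cos θ.
Hence tan θ = μ_s = 0.82, so θ = arctan(0.82) = 39.3518°.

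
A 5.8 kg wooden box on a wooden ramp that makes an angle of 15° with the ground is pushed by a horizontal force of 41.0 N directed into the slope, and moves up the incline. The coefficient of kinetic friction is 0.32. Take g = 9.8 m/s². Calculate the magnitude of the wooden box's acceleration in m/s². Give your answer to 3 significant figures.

0.677 m/s²

The horizontal push has components F cos 15° = 41.0 × 0.9659 = 39.602 N up the incline and F sin 15° = 41.0 × 0.2588 = 10.611 N pressing into the surface.
The normal force is therefore N = mg cos 15° + F sin 15° = 54.902 + 10.611 = 65.513 N, and kinetic friction down the slope is μN = 0.32 × 65.513 = 20.964 N.
Along the incline: F cos 15° − mg sin 15° − μN = ma, so 39.602 − 14.710 − 20.964 = 5.8 a, giving a = 0.6772 m/s².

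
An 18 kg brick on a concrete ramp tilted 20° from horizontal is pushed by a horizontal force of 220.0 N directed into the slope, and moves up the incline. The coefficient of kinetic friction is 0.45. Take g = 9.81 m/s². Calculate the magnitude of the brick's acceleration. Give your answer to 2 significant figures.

The horizontal push has components F cos 20° = 220.0 × 0.9397 = 206.734 N up the incline and F sin 20° = 220.0 × 0.3420 = 75.240 N pressing into the surface.
The normal force is therefore N = mg cos 20° + F sin 20° = 165.932 + 75.240 = 241.172 N, and kinetic friction down the slope is μN = 0.45 × 241.172 = 108.527 N.
Along the incline: F cos 20° − mg sin 20° − μN = ma, so 206.734 − 60.390 − 108.527 = 18 a, giving a = 2.1009 m/s².

2.1 m/s²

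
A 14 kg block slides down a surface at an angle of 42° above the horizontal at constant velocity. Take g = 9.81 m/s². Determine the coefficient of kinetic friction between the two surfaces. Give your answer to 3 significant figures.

0.900

At constant velocity the net force along the incline is zero: mg sin 42° = μ mg cos 42°.
So μ = tan 42° = 0.6691 / 0.7431 = 0.9004.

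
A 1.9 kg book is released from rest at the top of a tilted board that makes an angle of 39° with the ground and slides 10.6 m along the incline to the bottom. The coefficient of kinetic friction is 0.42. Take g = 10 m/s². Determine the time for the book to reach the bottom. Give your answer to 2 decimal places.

2.65 s

The weight component along the incline is mg sin 39° = 11.957 N and the normal force is N = mg cos 39° = 14.766 N.
Friction up the slope is f = μN = 0.42 × 14.766 = 6.202 N, so the net downslope force is 11.957 − 6.202 = 5.755 N and a = 5.755 / 1.9 = 3.0289 m/s².
Starting from rest, L = ½at², so t = √(2L/a) = √(2 × 10.6 / 3.0289) = 2.6456 s.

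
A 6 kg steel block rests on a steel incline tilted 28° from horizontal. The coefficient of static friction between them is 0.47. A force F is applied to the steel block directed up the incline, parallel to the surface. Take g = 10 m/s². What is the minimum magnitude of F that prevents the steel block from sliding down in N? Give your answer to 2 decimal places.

The normal force is N = mg cos 28° = 52.977 N. With F at its minimum the steel block is on the verge of sliding down, so static friction is at its maximum μ_s N = 0.47 × 52.977 = 24.899 N and acts up the slope.
Equilibrium along the incline: F + μ_s N = mg sin 28°, so F = 28.168 − 24.899 = 3.269 N.

3.27 N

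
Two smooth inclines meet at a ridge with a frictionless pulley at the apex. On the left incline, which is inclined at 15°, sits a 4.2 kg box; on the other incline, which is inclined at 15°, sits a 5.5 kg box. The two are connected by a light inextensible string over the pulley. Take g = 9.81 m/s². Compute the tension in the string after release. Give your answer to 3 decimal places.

12.093 N

Resolve each weight along its own incline: the 4.2 kg mass has component 4.2 × 9.81 × sin 15° = 10.664 N down its slope, and the 5.5 kg mass has 5.5 × 9.81 × sin 15° = 13.965 N down its slope.
The 5.5 kg side's 13.965 N exceeds the other side's 10.664 N, so that mass slides down and the 4.2 kg mass slides up. Taking that direction as positive, Newton's second law for the whole system gives 13.965 − 10.664 = (4.2 + 5.5) a, so a = 3.301 / 9.7 = 0.3403 m/s².
For the 4.2 kg mass (up-slope positive): T − 10.664 = 4.2 × 0.3403, so T = 12.093 N.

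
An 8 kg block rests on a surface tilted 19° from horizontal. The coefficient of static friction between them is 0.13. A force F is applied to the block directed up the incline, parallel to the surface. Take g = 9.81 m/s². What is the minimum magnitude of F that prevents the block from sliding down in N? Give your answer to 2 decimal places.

The normal force is N = mg cos 19° = 74.204 N. With F at its minimum the block is on the verge of sliding down, so static friction is at its maximum μ_s N = 0.13 × 74.204 = 9.647 N and acts up the slope.
Equilibrium along the incline: F + μ_s N = mg sin 19°, so F = 25.551 − 9.647 = 15.904 N.

15.90 N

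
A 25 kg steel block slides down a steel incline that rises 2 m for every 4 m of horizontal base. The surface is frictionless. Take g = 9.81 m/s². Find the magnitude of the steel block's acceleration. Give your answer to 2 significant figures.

4.4 m/s²

Resolving the weight along the incline: the component pulling the steel block down the slope is mg sin 26.57° = 25 × 9.81 × 0.4472 = 109.676 N, and the normal force is N = mg cos 26.57° = 25 × 9.81 × 0.8944 = 219.352 N.
With no friction the net force along the incline is 109.676 N, so a = g sin 26.57° = 109.676 / 25 = 4.3870 m/s².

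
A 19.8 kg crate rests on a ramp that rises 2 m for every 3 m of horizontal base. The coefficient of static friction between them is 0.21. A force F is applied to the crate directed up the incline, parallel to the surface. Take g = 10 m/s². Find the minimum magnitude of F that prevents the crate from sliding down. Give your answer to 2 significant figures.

The normal force is N = mg cos 33.69° = 164.746 N. With F at its minimum the crate is on the verge of sliding down, so static friction is at its maximum μ_s N = 0.21 × 164.746 = 34.597 N and acts up the slope.
Equilibrium along the incline: F + μ_s N = mg sin 33.69°, so F = 109.831 − 34.597 = 75.234 N.

75 N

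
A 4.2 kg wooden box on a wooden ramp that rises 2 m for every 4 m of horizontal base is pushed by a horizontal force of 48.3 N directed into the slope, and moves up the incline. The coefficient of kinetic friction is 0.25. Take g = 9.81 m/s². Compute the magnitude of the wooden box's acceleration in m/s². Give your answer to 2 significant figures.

The horizontal push has components F cos 26.57° = 48.3 × 0.8944 = 43.200 N up the incline and F sin 26.57° = 48.3 × 0.4472 = 21.600 N pressing into the surface.
The normal force is therefore N = mg cos 26.57° + F sin 26.57° = 36.851 + 21.600 = 58.451 N, and kinetic friction down the slope is μN = 0.25 × 58.451 = 14.613 N.
Along the incline: F cos 26.57° − mg sin 26.57° − μN = ma, so 43.200 − 18.426 − 14.613 = 4.2 a, giving a = 2.4193 m/s².

2.4 m/s²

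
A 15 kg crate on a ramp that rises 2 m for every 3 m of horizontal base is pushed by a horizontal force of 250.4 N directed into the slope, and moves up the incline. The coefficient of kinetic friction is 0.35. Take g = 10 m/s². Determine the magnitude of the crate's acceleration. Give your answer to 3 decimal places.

2.190 m/s²

The horizontal push has components F cos 33.69° = 250.4 × 0.8321 = 208.358 N up the incline and F sin 33.69° = 250.4 × 0.5547 = 138.897 N pressing into the surface.
The normal force is therefore N = mg cos 33.69° + F sin 33.69° = 124.815 + 138.897 = 263.712 N, and kinetic friction down the slope is μN = 0.35 × 263.712 = 92.299 N.
Along the incline: F cos 33.69° − mg sin 33.69° − μN = ma, so 208.358 − 83.205 − 92.299 = 15 a, giving a = 2.1903 m/s².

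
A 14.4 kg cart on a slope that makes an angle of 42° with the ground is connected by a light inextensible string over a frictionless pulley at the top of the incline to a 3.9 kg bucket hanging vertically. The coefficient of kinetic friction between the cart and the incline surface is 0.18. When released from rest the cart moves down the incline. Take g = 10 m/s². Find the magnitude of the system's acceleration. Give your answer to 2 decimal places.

2.08 m/s²

For the cart on the incline: the weight component along the slope is m₁g sin 42° = 14.4 × 10 × 0.6691 = 96.350 N and the normal force is N = m₁g cos 42° = 107.013 N.
Kinetic friction opposes the cart's motion down the incline: f = μN = 0.18 × 107.013 = 19.262 N acting up the slope.
Newton's second law for the cart (down-slope positive): 96.350 − 19.262 − T = 14.4 a. For the hanging bucket (upward positive): T − 3.9 × 10 = 3.9 a.
Adding the two equations eliminates T: 38.088 = 18.3 a, so a = 2.0813 m/s².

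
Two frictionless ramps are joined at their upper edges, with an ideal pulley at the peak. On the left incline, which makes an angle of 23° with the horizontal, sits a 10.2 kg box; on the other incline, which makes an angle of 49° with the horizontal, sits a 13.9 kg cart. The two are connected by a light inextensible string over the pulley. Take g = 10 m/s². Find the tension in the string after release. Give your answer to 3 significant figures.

67.4 N

Resolve each weight along its own incline: the 10.2 kg mass has component 10.2 × 10 × sin 23° = 39.855 N down its slope, and the 13.9 kg mass has 13.9 × 10 × sin 49° = 104.905 N down its slope.
The 13.9 kg side's 104.905 N exceeds the other side's 39.855 N, so that mass slides down and the 10.2 kg mass slides up. Taking that direction as positive, Newton's second law for the whole system gives 104.905 − 39.855 = (10.2 + 13.9) a, so a = 65.050 / 24.1 = 2.6992 m/s².
For the 10.2 kg mass (up-slope positive): T − 39.855 = 10.2 × 2.6992, so T = 67.387 N.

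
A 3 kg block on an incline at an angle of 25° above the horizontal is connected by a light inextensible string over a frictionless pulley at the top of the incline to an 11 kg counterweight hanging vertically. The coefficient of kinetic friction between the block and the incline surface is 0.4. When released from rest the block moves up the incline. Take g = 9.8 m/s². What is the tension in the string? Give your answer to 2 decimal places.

41.24 N

For the block on the incline: the weight component along the slope is m₁g sin 25° = 3 × 9.8 × 0.4226 = 12.424 N and the normal force is N = m₁g cos 25° = 26.645 N.
Kinetic friction opposes the block's motion up the incline: f = μN = 0.4 × 26.645 = 10.658 N acting down the slope.
Newton's second law for the block (up-slope positive): T − 12.424 − 10.658 = 3 a. For the hanging counterweight (downward positive): 11 × 9.8 − T = 11 a.
Adding the two equations eliminates T: 84.718 = 14 a, so a = 6.0513 m/s².
Then from the hanging counterweight's equation, T = 11 × (9.8 − 6.0513) = 41.236 N.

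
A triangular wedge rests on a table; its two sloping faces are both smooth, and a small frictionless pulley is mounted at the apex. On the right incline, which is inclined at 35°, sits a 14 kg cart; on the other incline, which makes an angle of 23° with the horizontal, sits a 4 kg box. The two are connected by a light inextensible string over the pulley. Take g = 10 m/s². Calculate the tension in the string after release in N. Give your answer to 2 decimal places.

Resolve each weight along its own incline: the 14 kg mass has component 14 × 10 × sin 35° = 80.301 N down its slope, and the 4 kg mass has 4 × 10 × sin 23° = 15.629 N down its slope.
The 14 kg side's 80.301 N exceeds the other side's 15.629 N, so that mass slides down and the 4 kg mass slides up. Taking that direction as positive, Newton's second law for the whole system gives 80.301 − 15.629 = (14 + 4) a, so a = 64.672 / 18 = 3.5929 m/s².
For the 4 kg mass (up-slope positive): T − 15.629 = 4 × 3.5929, so T = 30.001 N.

30.00 N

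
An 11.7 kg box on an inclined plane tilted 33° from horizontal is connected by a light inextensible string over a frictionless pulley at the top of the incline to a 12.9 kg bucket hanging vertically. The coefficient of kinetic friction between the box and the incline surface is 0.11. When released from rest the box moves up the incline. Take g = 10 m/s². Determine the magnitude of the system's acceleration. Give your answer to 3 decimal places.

2.215 m/s²

For the box on the incline: the weight component along the slope is m₁g sin 33° = 11.7 × 10 × 0.5446 = 63.718 N and the normal force is N = m₁g cos 33° = 98.124 N.
Kinetic friction opposes the box's motion up the incline: f = μN = 0.11 × 98.124 = 10.794 N acting down the slope.
Newton's second law for the box (up-slope positive): T − 63.718 − 10.794 = 11.7 a. For the hanging bucket (downward positive): 12.9 × 10 − T = 12.9 a.
Adding the two equations eliminates T: 54.488 = 24.6 a, so a = 2.2150 m/s².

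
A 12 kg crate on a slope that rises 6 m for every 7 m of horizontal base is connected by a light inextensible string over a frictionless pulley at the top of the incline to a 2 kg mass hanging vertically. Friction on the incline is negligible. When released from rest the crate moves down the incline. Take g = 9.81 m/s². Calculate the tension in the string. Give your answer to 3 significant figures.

For the crate on the incline: the weight component along the slope is m₁g sin 40.60° = 12 × 9.81 × 0.6508 = 76.612 N and the normal force is N = m₁g cos 40.60° = 89.380 N.
Newton's second law for the crate (down-slope positive): 76.612 − T = 12 a. For the hanging mass (upward positive): T − 2 × 9.81 = 2 a.
Adding the two equations eliminates T: 56.992 = 14 a, so a = 4.0709 m/s².
Then from the hanging mass's equation, T = 2 × (9.81 + 4.0709) = 27.762 N.

27.8 N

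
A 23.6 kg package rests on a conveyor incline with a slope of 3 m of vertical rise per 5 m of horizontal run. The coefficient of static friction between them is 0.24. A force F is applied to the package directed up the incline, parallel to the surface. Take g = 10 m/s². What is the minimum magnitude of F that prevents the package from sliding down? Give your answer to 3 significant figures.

72.9 N

The normal force is N = mg cos 30.96° = 202.368 N. With F at its minimum the package is on the verge of sliding down, so static friction is at its maximum μ_s N = 0.24 × 202.368 = 48.568 N and acts up the slope.
Equilibrium along the incline: F + μ_s N = mg sin 30.96°, so F = 121.421 − 48.568 = 72.853 N.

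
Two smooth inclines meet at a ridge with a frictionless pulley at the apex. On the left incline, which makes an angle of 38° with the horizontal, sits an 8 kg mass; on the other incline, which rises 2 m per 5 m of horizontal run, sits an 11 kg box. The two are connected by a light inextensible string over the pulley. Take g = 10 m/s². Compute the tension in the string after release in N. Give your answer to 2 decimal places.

45.72 N

Resolve each weight along its own incline: the 8 kg mass has component 8 × 10 × sin 38° = 49.253 N down its slope, and the 11 kg mass has 11 × 10 × sin 21.80° = 40.853 N down its slope.
The 8 kg side's 49.253 N exceeds the other side's 40.853 N, so that mass slides down and the 11 kg mass slides up. Taking that direction as positive, Newton's second law for the whole system gives 49.253 − 40.853 = (8 + 11) a, so a = 8.400 / 19 = 0.4421 m/s².
For the 11 kg mass (up-slope positive): T − 40.853 = 11 × 0.4421, so T = 45.716 N.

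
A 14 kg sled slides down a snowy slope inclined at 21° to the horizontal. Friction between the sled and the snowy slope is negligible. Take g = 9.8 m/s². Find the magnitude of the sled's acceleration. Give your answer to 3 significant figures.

3.51 m/s²

Resolving the weight along the incline: the component pulling the sled down the slope is mg sin 21° = 14 × 9.8 × 0.3584 = 49.172 N, and the normal force is N = mg cos 21° = 14 × 9.8 × 0.9336 = 128.090 N.
With no friction the net force along the incline is 49.172 N, so a = g sin 21° = 49.172 / 14 = 3.5123 m/s².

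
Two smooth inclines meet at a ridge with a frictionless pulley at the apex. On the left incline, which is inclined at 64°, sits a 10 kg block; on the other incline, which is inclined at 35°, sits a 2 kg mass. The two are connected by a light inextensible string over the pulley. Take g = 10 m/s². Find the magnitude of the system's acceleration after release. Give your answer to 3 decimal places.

6.534 m/s²

Resolve each weight along its own incline: the 10 kg mass has component 10 × 10 × sin 64° = 89.879 N down its slope, and the 2 kg mass has 2 × 10 × sin 35° = 11.472 N down its slope.
The 10 kg side's 89.879 N exceeds the other side's 11.472 N, so that mass slides down and the 2 kg mass slides up. Taking that direction as positive, Newton's second law for the whole system gives 89.879 − 11.472 = (10 + 2) a, so a = 78.407 / 12 = 6.5339 m/s².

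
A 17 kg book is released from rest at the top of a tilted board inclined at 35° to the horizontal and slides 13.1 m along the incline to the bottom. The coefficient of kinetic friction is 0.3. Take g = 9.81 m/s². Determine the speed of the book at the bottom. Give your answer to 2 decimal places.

The weight component along the incline is mg sin 35° = 95.655 N and the normal force is N = mg cos 35° = 136.610 N.
Friction up the slope is f = μN = 0.3 × 136.610 = 40.983 N, so the net downslope force is 95.655 − 40.983 = 54.672 N and a = 54.672 / 17 = 3.2160 m/s².
Starting from rest over a distance of 13.1 m, v² = 2aL = 2 × 3.2160 × 13.1 = 84.2592, so v = 9.1793 m/s.

9.18 m/s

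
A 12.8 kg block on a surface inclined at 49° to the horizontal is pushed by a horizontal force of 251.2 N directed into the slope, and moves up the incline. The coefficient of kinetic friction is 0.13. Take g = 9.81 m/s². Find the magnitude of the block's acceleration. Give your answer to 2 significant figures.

The horizontal push has components F cos 49° = 251.2 × 0.6561 = 164.812 N up the incline and F sin 49° = 251.2 × 0.7547 = 189.581 N pressing into the surface.
The normal force is therefore N = mg cos 49° + F sin 49° = 82.385 + 189.581 = 271.966 N, and kinetic friction down the slope is μN = 0.13 × 271.966 = 35.356 N.
Along the incline: F cos 49° − mg sin 49° − μN = ma, so 164.812 − 94.766 − 35.356 = 12.8 a, giving a = 2.7102 m/s².

2.7 m/s²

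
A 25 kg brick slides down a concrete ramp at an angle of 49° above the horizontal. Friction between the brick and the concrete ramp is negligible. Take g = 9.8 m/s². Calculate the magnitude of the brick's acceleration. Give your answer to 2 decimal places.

Resolving the weight along the incline: the component pulling the brick down the slope is mg sin 49° = 25 × 9.8 × 0.7547 = 184.902 N, and the normal force is N = mg cos 49° = 25 × 9.8 × 0.6561 = 160.745 N.
With no friction the net force along the incline is 184.902 N, so a = g sin 49° = 184.902 / 25 = 7.3961 m/s².

7.40 m/s²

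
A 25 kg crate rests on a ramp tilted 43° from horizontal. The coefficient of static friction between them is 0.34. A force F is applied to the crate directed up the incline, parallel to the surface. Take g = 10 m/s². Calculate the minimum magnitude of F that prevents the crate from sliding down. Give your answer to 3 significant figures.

108 N

The normal force is N = mg cos 43° = 182.838 N. With F at its minimum the crate is on the verge of sliding down, so static friction is at its maximum μ_s N = 0.34 × 182.838 = 62.165 N and acts up the slope.
Equilibrium along the incline: F + μ_s N = mg sin 43°, so F = 170.500 − 62.165 = 108.335 N.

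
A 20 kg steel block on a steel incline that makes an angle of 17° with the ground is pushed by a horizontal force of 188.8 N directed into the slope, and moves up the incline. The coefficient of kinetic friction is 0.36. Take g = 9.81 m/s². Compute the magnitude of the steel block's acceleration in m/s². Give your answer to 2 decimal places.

1.79 m/s²

The horizontal push has components F cos 17° = 188.8 × 0.9563 = 180.549 N up the incline and F sin 17° = 188.8 × 0.2924 = 55.205 N pressing into the surface.
The normal force is therefore N = mg cos 17° + F sin 17° = 187.626 + 55.205 = 242.831 N, and kinetic friction down the slope is μN = 0.36 × 242.831 = 87.419 N.
Along the incline: F cos 17° − mg sin 17° − μN = ma, so 180.549 − 57.369 − 87.419 = 20 a, giving a = 1.7881 m/s².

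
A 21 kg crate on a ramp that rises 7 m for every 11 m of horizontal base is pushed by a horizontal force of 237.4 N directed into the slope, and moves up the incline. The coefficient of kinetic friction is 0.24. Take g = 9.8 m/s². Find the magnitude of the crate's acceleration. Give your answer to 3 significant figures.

0.835 m/s²

The horizontal push has components F cos 32.47° = 237.4 × 0.8437 = 200.294 N up the incline and F sin 32.47° = 237.4 × 0.5369 = 127.460 N pressing into the surface.
The normal force is therefore N = mg cos 32.47° + F sin 32.47° = 173.633 + 127.460 = 301.093 N, and kinetic friction down the slope is μN = 0.24 × 301.093 = 72.262 N.
Along the incline: F cos 32.47° − mg sin 32.47° − μN = ma, so 200.294 − 110.494 − 72.262 = 21 a, giving a = 0.8351 m/s².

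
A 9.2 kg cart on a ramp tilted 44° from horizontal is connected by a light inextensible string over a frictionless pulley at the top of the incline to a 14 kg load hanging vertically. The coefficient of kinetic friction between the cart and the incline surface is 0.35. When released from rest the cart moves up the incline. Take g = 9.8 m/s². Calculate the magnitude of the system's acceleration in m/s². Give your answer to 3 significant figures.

For the cart on the incline: the weight component along the slope is m₁g sin 44° = 9.2 × 9.8 × 0.6947 = 62.634 N and the normal force is N = m₁g cos 44° = 64.856 N.
Kinetic friction opposes the cart's motion up the incline: f = μN = 0.35 × 64.856 = 22.700 N acting down the slope.
Newton's second law for the cart (up-slope positive): T − 62.634 − 22.700 = 9.2 a. For the hanging load (downward positive): 14 × 9.8 − T = 14 a.
Adding the two equations eliminates T: 51.866 = 23.2 a, so a = 2.2356 m/s².

2.24 m/s²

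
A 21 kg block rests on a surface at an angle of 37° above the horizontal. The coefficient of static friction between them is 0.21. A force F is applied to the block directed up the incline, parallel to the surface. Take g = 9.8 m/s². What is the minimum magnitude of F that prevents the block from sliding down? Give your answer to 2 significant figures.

89 N

The normal force is N = mg cos 37° = 164.359 N. With F at its minimum the block is on the verge of sliding down, so static friction is at its maximum μ_s N = 0.21 × 164.359 = 34.515 N and acts up the slope.
Equilibrium along the incline: F + μ_s N = mg sin 37°, so F = 123.854 − 34.515 = 89.339 N.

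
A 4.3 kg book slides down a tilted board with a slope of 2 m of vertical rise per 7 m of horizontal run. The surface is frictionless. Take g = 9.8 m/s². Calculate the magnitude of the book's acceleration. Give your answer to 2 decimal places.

Resolving the weight along the incline: the component pulling the book down the slope is mg sin 15.95° = 4.3 × 9.8 × 0.2747 = 11.576 N, and the normal force is N = mg cos 15.95° = 4.3 × 9.8 × 0.9615 = 40.518 N.
With no friction the net force along the incline is 11.576 N, so a = g sin 15.95° = 11.576 / 4.3 = 2.6921 m/s².

2.69 m/s²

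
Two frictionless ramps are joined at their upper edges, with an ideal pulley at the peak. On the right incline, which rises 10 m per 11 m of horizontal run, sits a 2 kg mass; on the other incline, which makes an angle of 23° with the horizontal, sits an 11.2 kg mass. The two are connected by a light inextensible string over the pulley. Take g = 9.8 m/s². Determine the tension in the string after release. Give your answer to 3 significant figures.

Resolve each weight along its own incline: the 2 kg mass has component 2 × 9.8 × sin 42.27° = 13.184 N down its slope, and the 11.2 kg mass has 11.2 × 9.8 × sin 23° = 42.887 N down its slope.
The 11.2 kg side's 42.887 N exceeds the other side's 13.184 N, so that mass slides down and the 2 kg mass slides up. Taking that direction as positive, Newton's second law for the whole system gives 42.887 − 13.184 = (2 + 11.2) a, so a = 29.703 / 13.2 = 2.2502 m/s².
For the 2 kg mass (up-slope positive): T − 13.184 = 2 × 2.2502, so T = 17.684 N.

17.7 N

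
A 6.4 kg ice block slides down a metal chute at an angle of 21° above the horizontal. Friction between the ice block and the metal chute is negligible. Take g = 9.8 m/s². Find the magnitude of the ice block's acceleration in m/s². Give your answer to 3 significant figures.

3.51 m/s²

Resolving the weight along the incline: the component pulling the ice block down the slope is mg sin 21° = 6.4 × 9.8 × 0.3584 = 22.479 N, and the normal force is N = mg cos 21° = 6.4 × 9.8 × 0.9336 = 58.555 N.
With no friction the net force along the incline is 22.479 N, so a = g sin 21° = 22.479 / 6.4 = 3.5123 m/s².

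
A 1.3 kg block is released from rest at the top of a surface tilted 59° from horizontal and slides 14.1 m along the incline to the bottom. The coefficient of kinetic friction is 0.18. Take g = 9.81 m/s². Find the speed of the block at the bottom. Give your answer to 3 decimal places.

14.542 m/s

The weight component along the incline is mg sin 59° = 10.931 N and the normal force is N = mg cos 59° = 6.568 N.
Friction up the slope is f = μN = 0.18 × 6.568 = 1.182 N, so the net downslope force is 10.931 − 1.182 = 9.749 N and a = 9.749 / 1.3 = 7.4992 m/s².
Starting from rest over a distance of 14.1 m, v² = 2aL = 2 × 7.4992 × 14.1 = 211.4774, so v = 14.5423 m/s.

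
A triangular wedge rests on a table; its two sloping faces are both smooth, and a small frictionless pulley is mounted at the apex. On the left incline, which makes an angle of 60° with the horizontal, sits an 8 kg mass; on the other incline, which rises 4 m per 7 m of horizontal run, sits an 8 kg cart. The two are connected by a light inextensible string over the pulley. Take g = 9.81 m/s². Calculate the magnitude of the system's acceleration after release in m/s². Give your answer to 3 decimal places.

Resolve each weight along its own incline: the 8 kg mass has component 8 × 9.81 × sin 60° = 67.966 N down its slope, and the 8 kg mass has 8 × 9.81 × sin 29.74° = 38.937 N down its slope.
The 8 kg side's 67.966 N exceeds the other side's 38.937 N, so that mass slides down and the 8 kg mass slides up. Taking that direction as positive, Newton's second law for the whole system gives 67.966 − 38.937 = (8 + 8) a, so a = 29.029 / 16 = 1.8143 m/s².

1.814 m/s²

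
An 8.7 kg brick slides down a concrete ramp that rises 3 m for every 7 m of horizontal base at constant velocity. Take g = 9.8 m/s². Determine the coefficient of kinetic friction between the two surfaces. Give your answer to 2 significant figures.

At constant velocity the net force along the incline is zero: mg sin 23.20° = μ mg cos 23.20°.
So μ = tan 23.20° = 0.3939 / 0.9191 = 0.4286.

0.43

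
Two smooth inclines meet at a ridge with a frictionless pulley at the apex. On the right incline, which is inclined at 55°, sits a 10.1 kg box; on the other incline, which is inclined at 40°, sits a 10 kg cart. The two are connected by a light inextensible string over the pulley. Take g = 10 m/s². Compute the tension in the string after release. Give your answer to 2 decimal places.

Resolve each weight along its own incline: the 10.1 kg mass has component 10.1 × 10 × sin 55° = 82.734 N down its slope, and the 10 kg mass has 10 × 10 × sin 40° = 64.279 N down its slope.
The 10.1 kg side's 82.734 N exceeds the other side's 64.279 N, so that mass slides down and the 10 kg mass slides up. Taking that direction as positive, Newton's second law for the whole system gives 82.734 − 64.279 = (10.1 + 10) a, so a = 18.455 / 20.1 = 0.9182 m/s².
For the 10 kg mass (up-slope positive): T − 64.279 = 10 × 0.9182, so T = 73.461 N.

73.46 N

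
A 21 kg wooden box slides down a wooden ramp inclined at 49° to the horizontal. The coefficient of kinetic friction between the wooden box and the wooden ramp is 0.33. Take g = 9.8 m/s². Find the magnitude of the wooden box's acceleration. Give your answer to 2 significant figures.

5.3 m/s²

Resolving the weight along the incline: the component pulling the wooden box down the slope is mg sin 49° = 21 × 9.8 × 0.7547 = 155.317 N, and the normal force is N = mg cos 49° = 21 × 9.8 × 0.6561 = 135.025 N.
Kinetic friction acts up the slope with magnitude f = μN = 0.33 × 135.025 = 44.558 N.
Net force along the incline is 155.317 − 44.558 = 110.759 N, so a = 110.759 / 21 = 5.2742 m/s².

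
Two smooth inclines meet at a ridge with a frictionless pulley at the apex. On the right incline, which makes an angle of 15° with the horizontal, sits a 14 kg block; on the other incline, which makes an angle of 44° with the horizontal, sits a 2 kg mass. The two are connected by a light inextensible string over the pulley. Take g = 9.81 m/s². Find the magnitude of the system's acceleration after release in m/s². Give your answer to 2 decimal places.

1.37 m/s²

Resolve each weight along its own incline: the 14 kg mass has component 14 × 9.81 × sin 15° = 35.546 N down its slope, and the 2 kg mass has 2 × 9.81 × sin 44° = 13.629 N down its slope.
The 14 kg side's 35.546 N exceeds the other side's 13.629 N, so that mass slides down and the 2 kg mass slides up. Taking that direction as positive, Newton's second law for the whole system gives 35.546 − 13.629 = (14 + 2) a, so a = 21.917 / 16 = 1.3698 m/s².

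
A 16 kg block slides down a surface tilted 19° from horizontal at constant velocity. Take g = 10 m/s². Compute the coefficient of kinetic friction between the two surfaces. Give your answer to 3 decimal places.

0.344

At constant velocity the net force along the incline is zero: mg sin 19° = μ mg cos 19°.
So μ = tan 19° = 0.3256 / 0.9455 = 0.3444.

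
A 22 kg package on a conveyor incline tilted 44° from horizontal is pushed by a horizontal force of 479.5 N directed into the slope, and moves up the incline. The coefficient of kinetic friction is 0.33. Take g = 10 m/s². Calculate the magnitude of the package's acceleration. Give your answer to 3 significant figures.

1.36 m/s²

The horizontal push has components F cos 44° = 479.5 × 0.7193 = 344.904 N up the incline and F sin 44° = 479.5 × 0.6947 = 333.109 N pressing into the surface.
The normal force is therefore N = mg cos 44° + F sin 44° = 158.246 + 333.109 = 491.355 N, and kinetic friction down the slope is μN = 0.33 × 491.355 = 162.147 N.
Along the incline: F cos 44° − mg sin 44° − μN = ma, so 344.904 − 152.834 − 162.147 = 22 a, giving a = 1.3601 m/s².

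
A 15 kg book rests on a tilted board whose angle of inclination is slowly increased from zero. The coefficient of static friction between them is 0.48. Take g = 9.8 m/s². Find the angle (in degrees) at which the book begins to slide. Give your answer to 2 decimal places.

At the threshold of sliding, static friction is at its maximum μ_s N and exactly balances the weight component along the incline: mg sin θ = μ_s mg cos θ.
Hence tan θ = μ_s = 0.48, so θ = arctan(0.48) = 25.6410°.

25.64°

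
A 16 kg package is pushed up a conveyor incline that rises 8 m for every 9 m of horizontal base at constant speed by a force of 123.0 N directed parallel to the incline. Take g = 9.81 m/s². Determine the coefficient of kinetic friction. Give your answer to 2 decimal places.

At constant speed ΣF = 0 along the incline. The applied 123.0 N acts up the slope; the weight component mg sin 41.63° = 104.279 N and kinetic friction μN both act down the slope.
So 123.0 = 104.279 + μ × 117.313, giving μ = (123.0 − 104.279) / 117.313 = 0.1596.

0.16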